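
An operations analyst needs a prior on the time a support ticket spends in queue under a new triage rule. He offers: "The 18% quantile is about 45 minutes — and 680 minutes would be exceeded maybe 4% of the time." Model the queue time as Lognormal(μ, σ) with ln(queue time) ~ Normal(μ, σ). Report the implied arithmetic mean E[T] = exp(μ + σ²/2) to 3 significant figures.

If T ~ Lognormal(μ,σ) then ln T ~ Normal(μ,σ), so the p-quantile of ln T is μ + z_p·σ.
ln(45) = 3.807 and ln(680) = 6.522; z_{0.18} = -0.9154, z_{0.96} = 1.751.
σ = (6.522 − 3.807)/(1.751 − (-0.9154)) = 1.019.
μ = 3.807 − (-0.9154)·1.019 = 4.739.
E[T] = exp(μ + σ²/2) = exp(4.739 + 0.5187) = 192 minutes.

E[T] ≈ 192 minutes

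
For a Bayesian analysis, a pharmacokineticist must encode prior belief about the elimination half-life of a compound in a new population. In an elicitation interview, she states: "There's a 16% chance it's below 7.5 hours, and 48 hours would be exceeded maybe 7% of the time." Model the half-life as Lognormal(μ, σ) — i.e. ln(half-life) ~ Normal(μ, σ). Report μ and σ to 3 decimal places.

μ ≈ 2.762, σ ≈ 0.751

If T ~ Lognormal(μ,σ) then ln T ~ Normal(μ,σ), so the p-quantile of ln T is μ + z_p·σ.
ln(7.5) = 2.015 and ln(48) = 3.871; z_{0.16} = -0.9945, z_{0.93} = 1.476.
σ = (3.871 − 2.015)/(1.476 − (-0.9945)) = 0.751.
μ = 2.015 − (-0.9945)·0.751 = 2.762.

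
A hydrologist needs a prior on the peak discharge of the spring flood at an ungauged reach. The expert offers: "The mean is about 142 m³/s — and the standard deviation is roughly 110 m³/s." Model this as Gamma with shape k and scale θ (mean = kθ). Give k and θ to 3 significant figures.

k ≈ 1.67, θ ≈ 85.2

For Gamma(k, scale θ): mean = kθ, variance = kθ², so CV = 1/√k.
CV = SD/mean = 110/142 = 0.7746, hence k = 1/CV² = 1.67.
Then θ = mean/k = 142/1.67 = 85.2.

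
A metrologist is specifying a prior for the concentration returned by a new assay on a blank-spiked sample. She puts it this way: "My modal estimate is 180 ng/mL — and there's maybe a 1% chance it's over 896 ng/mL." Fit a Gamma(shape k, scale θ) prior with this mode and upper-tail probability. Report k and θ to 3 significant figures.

k ≈ 2.52, θ ≈ 118

Gamma(k,θ) with k>1 has mode (k−1)θ, so θ = 180/(k−1).
Need P(X < 896) = 0.99 with θ tied to k this way. Start at k = 2, θ = 180: P(X<896) ≈ 0.959.
Too low — raise k to concentrate. Iterating converges to k ≈ 2.52.
Then θ = 180/(2.52−1) ≈ 118.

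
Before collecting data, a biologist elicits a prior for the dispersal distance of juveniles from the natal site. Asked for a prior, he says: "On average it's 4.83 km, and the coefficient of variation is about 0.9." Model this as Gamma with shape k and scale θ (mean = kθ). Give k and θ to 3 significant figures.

For Gamma(k, scale θ): mean = kθ, variance = kθ², so CV = 1/√k.
CV = 0.9, hence k = 1/CV² = 1.23.
Then θ = mean/k = 4.83/1.23 = 3.91.

k ≈ 1.23, θ ≈ 3.91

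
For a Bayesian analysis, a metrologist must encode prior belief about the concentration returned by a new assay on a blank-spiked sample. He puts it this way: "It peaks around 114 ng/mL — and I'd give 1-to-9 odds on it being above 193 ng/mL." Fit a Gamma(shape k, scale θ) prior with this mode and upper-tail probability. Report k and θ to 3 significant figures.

k ≈ 7.83, θ ≈ 16.7

Gamma(k,θ) with k>1 has mode (k−1)θ, so θ = 114/(k−1).
Need P(X < 193) = 0.9 with θ tied to k this way. Start at k = 2, θ = 114: P(X<193) ≈ 0.505.
Too low — raise k to concentrate. Iterating converges to k ≈ 7.83.
Then θ = 114/(7.83−1) ≈ 16.7.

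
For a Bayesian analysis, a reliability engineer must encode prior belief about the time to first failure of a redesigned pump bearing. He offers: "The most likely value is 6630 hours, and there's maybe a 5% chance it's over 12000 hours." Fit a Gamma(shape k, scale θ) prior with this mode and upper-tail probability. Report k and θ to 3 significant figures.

Gamma(k,θ) with k>1 has mode (k−1)θ, so θ = 6630/(k−1).
Need P(X < 12000) = 0.95 with θ tied to k this way. Start at k = 2, θ = 6630: P(X<12000) ≈ 0.540.
Too low — raise k to concentrate. Iterating converges to k ≈ 8.92.
Then θ = 6630/(8.92−1) ≈ 838.

k ≈ 8.92, θ ≈ 838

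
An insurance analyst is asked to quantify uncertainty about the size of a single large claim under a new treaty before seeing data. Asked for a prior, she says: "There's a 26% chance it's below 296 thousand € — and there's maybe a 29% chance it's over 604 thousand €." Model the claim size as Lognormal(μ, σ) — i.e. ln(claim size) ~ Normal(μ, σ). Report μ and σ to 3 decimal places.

If T ~ Lognormal(μ,σ) then ln T ~ Normal(μ,σ), so the p-quantile of ln T is μ + z_p·σ.
ln(296) = 5.69 and ln(604) = 6.404; z_{0.26} = -0.6433, z_{0.71} = 0.5534.
σ = (6.404 − 5.69)/(0.5534 − (-0.6433)) = 0.596.
μ = 5.69 − (-0.6433)·0.596 = 6.074.

μ ≈ 6.074, σ ≈ 0.596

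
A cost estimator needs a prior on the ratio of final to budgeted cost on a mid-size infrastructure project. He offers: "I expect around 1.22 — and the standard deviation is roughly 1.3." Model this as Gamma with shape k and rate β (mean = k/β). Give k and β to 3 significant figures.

k ≈ 0.881, β ≈ 0.722

For Gamma(k, rate β): mean = k/β, variance = k/β², so CV = 1/√k.
CV = SD/mean = 1.3/1.22 = 1.066, hence k = 1/CV² = 0.881.
Then β = k/mean = 0.881/1.22 = 0.722.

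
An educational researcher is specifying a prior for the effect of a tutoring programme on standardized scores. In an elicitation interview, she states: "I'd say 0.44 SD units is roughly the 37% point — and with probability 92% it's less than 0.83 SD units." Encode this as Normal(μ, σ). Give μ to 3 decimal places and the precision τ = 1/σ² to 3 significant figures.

The p-quantile of Normal(μ,σ) is μ + z_p·σ, with z_{0.37} = -0.3319 and z_{0.92} = 1.405.
Eliminate σ: μ = (z₂·x₁ − z₁·x₂)/(z₂ − z₁) = (1.405·0.44 − (-0.3319)·0.83)/1.737 = 0.515.
Then σ = (x₂ − x₁)/(z₂ − z₁) = (0.83 − 0.44)/1.737 = 0.225.
Precision τ = 1/σ² = 1/0.2245² = 19.8.

μ = 0.515, τ = 19.8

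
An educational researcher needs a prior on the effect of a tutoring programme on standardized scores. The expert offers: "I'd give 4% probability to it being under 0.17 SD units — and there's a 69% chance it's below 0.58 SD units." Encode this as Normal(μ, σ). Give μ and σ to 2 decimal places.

μ = 0.49, σ = 0.18

For Normal(μ,σ), the p-quantile is μ + z_p·σ. Here z_{0.04} = -1.751, z_{0.69} = 0.4959.
So 0.17 = μ − 1.751σ and 0.58 = μ + 0.4959σ.
Subtracting: σ = (0.58 − 0.17)/(0.4959 − (-1.751)) = 0.18.
Then μ = 0.17 − (-1.751)·0.18 = 0.49.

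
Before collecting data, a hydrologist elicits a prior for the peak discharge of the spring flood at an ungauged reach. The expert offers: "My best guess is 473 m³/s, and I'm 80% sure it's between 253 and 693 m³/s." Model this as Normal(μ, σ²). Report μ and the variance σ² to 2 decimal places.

A symmetric 80% interval runs μ ± z·σ with z = 1.282.
Half-width = 220, so σ = 220/1.282 = 171.667 and σ² = 29469.53.
μ is the stated best guess, 473.00.

μ = 473.00, σ² = 29469.53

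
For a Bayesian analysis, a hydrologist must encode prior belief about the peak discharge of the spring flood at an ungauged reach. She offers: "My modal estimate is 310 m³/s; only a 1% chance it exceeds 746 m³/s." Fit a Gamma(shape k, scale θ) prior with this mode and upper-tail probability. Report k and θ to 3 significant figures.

Gamma(k,θ) with k>1 has mode (k−1)θ, so θ = 310/(k−1).
Need P(X < 746) = 0.99 with θ tied to k this way. Start at k = 2, θ = 310: P(X<746) ≈ 0.693.
Too low — raise k to concentrate. Iterating converges to k ≈ 7.14.
Then θ = 310/(7.14−1) ≈ 50.5.

k ≈ 7.14, θ ≈ 50.5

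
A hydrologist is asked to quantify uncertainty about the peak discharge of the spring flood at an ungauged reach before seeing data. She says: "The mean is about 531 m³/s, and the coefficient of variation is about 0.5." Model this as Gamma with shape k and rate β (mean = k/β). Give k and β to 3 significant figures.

k ≈ 4, β ≈ 0.00753

For Gamma(k, rate β): mean = k/β, variance = k/β², so CV = 1/√k.
CV = 0.5, hence k = 1/CV² = 4.
Then β = k/mean = 4/531 = 0.00753.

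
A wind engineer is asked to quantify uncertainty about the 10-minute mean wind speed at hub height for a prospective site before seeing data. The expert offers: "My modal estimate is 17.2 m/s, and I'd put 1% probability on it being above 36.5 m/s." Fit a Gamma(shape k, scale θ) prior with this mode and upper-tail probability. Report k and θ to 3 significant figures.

Gamma(k,θ) with k>1 has mode (k−1)θ, so θ = 17.2/(k−1).
Need P(X < 36.5) = 0.99 with θ tied to k this way. Start at k = 2, θ = 17.2: P(X<36.5) ≈ 0.626.
Too low — raise k to concentrate. Iterating converges to k ≈ 9.58.
Then θ = 17.2/(9.58−1) ≈ 2.01.

k ≈ 9.58, θ ≈ 2.01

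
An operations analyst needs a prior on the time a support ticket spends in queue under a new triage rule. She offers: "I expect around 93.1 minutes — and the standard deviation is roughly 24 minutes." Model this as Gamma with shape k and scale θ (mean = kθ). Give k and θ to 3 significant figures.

k ≈ 15, θ ≈ 6.19

For Gamma(k, scale θ): mean = kθ, variance = kθ², so CV = 1/√k.
CV = SD/mean = 24/93.1 = 0.2578, hence k = 1/CV² = 15.
Then θ = mean/k = 93.1/15 = 6.19.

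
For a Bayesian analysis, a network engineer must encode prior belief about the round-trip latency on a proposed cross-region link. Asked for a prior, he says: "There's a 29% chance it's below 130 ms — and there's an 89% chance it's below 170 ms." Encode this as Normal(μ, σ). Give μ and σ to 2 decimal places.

For Normal(μ,σ), the p-quantile is μ + z_p·σ. Here z_{0.29} = -0.5534, z_{0.89} = 1.227.
So 130 = μ − 0.5534σ and 170 = μ + 1.227σ.
Subtracting: σ = (170 − 130)/(1.227 − (-0.5534)) = 22.47.
Then μ = 130 − (-0.5534)·22.47 = 142.44.

μ = 142.44, σ = 22.47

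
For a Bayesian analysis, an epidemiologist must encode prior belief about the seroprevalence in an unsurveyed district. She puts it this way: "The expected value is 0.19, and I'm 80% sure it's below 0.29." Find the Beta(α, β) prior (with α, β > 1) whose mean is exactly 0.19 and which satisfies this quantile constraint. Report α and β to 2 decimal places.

α ≈ 1.69, β ≈ 7.23

With mean 0.19 fixed, write α = 0.19s, β = 0.81s where s = α+β.
Need P(θ < 0.29) = 0.8 under Beta(0.19s, 0.81s). Normal approximation: (q−m)/√(m(1−m)/s) ≈ z_{0.8} = 0.842, so s ≈ 0.19·0.81·(0.842)²/(0.29−0.19)² = 10.9.
At s = 10.9: P(θ<0.29) ≈ 0.816. Adjusting to match 0.8 gives s ≈ 8.92.
So α = 0.19·8.92 ≈ 1.69, β = 0.81·8.92 ≈ 7.23.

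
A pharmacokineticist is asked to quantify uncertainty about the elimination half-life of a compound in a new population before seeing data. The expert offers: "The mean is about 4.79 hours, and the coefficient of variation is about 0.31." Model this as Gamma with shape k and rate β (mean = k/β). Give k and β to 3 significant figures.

For Gamma(k, rate β): mean = k/β, variance = k/β², so CV = 1/√k.
CV = 0.31, hence k = 1/CV² = 10.4.
Then β = k/mean = 10.4/4.79 = 2.17.

k ≈ 10.4, β ≈ 2.17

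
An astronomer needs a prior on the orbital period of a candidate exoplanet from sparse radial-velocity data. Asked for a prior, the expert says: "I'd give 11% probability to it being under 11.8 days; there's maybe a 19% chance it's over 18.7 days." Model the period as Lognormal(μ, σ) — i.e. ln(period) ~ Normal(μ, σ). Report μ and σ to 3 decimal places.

μ ≈ 2.736, σ ≈ 0.219

If T ~ Lognormal(μ,σ) then ln T ~ Normal(μ,σ), so the p-quantile of ln T is μ + z_p·σ.
ln(11.8) = 2.468 and ln(18.7) = 2.929; z_{0.11} = -1.227, z_{0.81} = 0.8779.
σ = (2.929 − 2.468)/(0.8779 − (-1.227)) = 0.219.
μ = 2.468 − (-1.227)·0.219 = 2.736.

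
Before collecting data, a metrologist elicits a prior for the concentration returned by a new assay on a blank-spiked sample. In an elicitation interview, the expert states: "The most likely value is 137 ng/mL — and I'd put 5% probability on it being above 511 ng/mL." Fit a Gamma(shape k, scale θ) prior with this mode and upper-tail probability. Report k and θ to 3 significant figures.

k ≈ 2.47, θ ≈ 93

Gamma(k,θ) with k>1 has mode (k−1)θ, so θ = 137/(k−1).
Need P(X < 511) = 0.95 with θ tied to k this way. Start at k = 2, θ = 137: P(X<511) ≈ 0.887.
Too low — raise k to concentrate. Iterating converges to k ≈ 2.47.
Then θ = 137/(2.47−1) ≈ 93.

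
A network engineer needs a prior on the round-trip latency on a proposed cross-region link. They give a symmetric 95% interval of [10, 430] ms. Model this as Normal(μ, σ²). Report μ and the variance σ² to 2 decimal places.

μ = 220.00, σ² = 11480.01

A symmetric 95% interval runs μ ± z·σ with z = 1.96.
Half-width = 210, so σ = 210/1.96 = 107.145 and σ² = 11480.01.
μ is the interval midpoint, 220.00.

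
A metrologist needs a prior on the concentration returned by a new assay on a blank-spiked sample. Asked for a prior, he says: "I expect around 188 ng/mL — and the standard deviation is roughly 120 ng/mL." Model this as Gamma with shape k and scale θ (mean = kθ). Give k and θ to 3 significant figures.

For Gamma(k, scale θ): mean = kθ, variance = kθ², so CV = 1/√k.
CV = SD/mean = 120/188 = 0.6383, hence k = 1/CV² = 2.45.
Then θ = mean/k = 188/2.45 = 76.6.

k ≈ 2.45, θ ≈ 76.6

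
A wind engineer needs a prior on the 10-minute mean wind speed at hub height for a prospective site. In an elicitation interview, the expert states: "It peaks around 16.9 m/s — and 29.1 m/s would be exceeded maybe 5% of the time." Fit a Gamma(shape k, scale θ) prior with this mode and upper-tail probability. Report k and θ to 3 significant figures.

k ≈ 10.5, θ ≈ 1.79

Gamma(k,θ) with k>1 has mode (k−1)θ, so θ = 16.9/(k−1).
Need P(X < 29.1) = 0.95 with θ tied to k this way. Start at k = 2, θ = 16.9: P(X<29.1) ≈ 0.514.
Too low — raise k to concentrate. Iterating converges to k ≈ 10.5.
Then θ = 16.9/(10.5−1) ≈ 1.79.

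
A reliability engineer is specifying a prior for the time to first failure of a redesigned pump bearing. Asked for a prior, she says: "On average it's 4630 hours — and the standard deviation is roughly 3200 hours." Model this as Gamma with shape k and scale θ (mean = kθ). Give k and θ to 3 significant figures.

k ≈ 2.09, θ ≈ 2210

For Gamma(k, scale θ): mean = kθ, variance = kθ², so CV = 1/√k.
CV = SD/mean = 3200/4630 = 0.6911, hence k = 1/CV² = 2.09.
Then θ = mean/k = 4630/2.09 = 2210.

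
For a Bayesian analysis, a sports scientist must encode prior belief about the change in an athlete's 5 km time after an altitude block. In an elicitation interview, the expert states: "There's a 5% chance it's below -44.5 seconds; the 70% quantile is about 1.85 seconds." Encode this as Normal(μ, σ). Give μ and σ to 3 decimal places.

μ = -9.355, σ = 21.367

For Normal(μ,σ), the p-quantile is μ + z_p·σ. Here z_{0.05} = -1.645, z_{0.7} = 0.5244.
So -44.5 = μ − 1.645σ and 1.85 = μ + 0.5244σ.
Subtracting: σ = (1.85 − -44.5)/(0.5244 − (-1.645)) = 21.367.
Then μ = -44.5 − (-1.645)·21.367 = -9.355.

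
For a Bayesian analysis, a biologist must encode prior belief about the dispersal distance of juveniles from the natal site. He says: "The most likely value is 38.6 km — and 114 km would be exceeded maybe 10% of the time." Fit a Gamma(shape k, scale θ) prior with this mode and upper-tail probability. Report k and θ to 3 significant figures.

Gamma(k,θ) with k>1 has mode (k−1)θ, so θ = 38.6/(k−1).
Need P(X < 114) = 0.9 with θ tied to k this way. Start at k = 2, θ = 38.6: P(X<114) ≈ 0.794.
Too low — raise k to concentrate. Iterating converges to k ≈ 2.62.
Then θ = 38.6/(2.62−1) ≈ 23.8.

k ≈ 2.62, θ ≈ 23.8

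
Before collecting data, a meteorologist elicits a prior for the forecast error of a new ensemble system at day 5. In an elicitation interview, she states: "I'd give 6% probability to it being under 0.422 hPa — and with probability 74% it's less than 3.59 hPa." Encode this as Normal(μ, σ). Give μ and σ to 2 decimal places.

The p-quantile of Normal(μ,σ) is μ + z_p·σ, with z_{0.06} = -1.555 and z_{0.74} = 0.6433.
Eliminate σ: μ = (z₂·x₁ − z₁·x₂)/(z₂ − z₁) = (0.6433·0.422 − (-1.555)·3.59)/2.198 = 2.66.
Then σ = (x₂ − x₁)/(z₂ − z₁) = (3.59 − 0.422)/2.198 = 1.44.

μ = 2.66, σ = 1.44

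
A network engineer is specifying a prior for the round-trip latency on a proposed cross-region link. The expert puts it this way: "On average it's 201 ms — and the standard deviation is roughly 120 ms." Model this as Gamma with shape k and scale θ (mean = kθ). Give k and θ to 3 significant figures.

For Gamma(k, scale θ): mean = kθ, variance = kθ², so CV = 1/√k.
CV = SD/mean = 120/201 = 0.597, hence k = 1/CV² = 2.81.
Then θ = mean/k = 201/2.81 = 71.6.

k ≈ 2.81, θ ≈ 71.6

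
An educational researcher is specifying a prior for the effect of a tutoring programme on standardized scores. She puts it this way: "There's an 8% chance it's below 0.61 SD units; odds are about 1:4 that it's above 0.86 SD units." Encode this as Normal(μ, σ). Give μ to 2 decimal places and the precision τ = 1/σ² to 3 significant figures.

For Normal(μ,σ), the p-quantile is μ + z_p·σ. Here z_{0.08} = -1.405, z_{0.8} = 0.8416.
So 0.61 = μ − 1.405σ and 0.86 = μ + 0.8416σ.
Subtracting: σ = (0.86 − 0.61)/(0.8416 − (-1.405)) = 0.11.
Then μ = 0.61 − (-1.405)·0.11 = 0.77.
Precision τ = 1/σ² = 1/0.1113² = 80.8.

μ = 0.77, τ = 80.8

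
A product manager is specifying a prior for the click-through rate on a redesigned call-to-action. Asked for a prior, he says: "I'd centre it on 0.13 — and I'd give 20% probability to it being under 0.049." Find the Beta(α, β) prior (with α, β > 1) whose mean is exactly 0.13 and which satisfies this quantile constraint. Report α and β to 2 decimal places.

With mean 0.13 fixed, write α = 0.13s, β = 0.87s where s = α+β.
Need P(θ < 0.049) = 0.2 under Beta(0.13s, 0.87s). Normal approximation: (q−m)/√(m(1−m)/s) ≈ z_{0.2} = -0.842, so s ≈ 0.13·0.87·(-0.842)²/(0.049−0.13)² = 12.2.
At s = 12.2: P(θ<0.049) ≈ 0.196. Adjusting to match 0.2 gives s ≈ 11.96.
So α = 0.13·11.96 ≈ 1.56, β = 0.87·11.96 ≈ 10.41.

α ≈ 1.56, β ≈ 10.41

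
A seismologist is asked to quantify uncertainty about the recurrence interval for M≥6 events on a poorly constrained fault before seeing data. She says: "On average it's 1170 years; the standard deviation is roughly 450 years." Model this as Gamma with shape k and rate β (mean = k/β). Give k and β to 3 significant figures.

k ≈ 6.76, β ≈ 0.00578

For Gamma(k, rate β): mean = k/β, variance = k/β², so CV = 1/√k.
CV = SD/mean = 450/1170 = 0.3846, hence k = 1/CV² = 6.76.
Then β = k/mean = 6.76/1170 = 0.00578.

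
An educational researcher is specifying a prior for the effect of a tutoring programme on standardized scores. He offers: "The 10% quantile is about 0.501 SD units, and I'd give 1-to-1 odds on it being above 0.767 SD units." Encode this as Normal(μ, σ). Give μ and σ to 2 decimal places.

μ = 0.77, σ = 0.21

The p-quantile of Normal(μ,σ) is μ + z_p·σ, with z_{0.1} = -1.282 and z_{0.5} = 0.
Eliminate σ: μ = (z₂·x₁ − z₁·x₂)/(z₂ − z₁) = (0·0.501 − (-1.282)·0.767)/1.282 = 0.77.
Then σ = (x₂ − x₁)/(z₂ − z₁) = (0.767 − 0.501)/1.282 = 0.21.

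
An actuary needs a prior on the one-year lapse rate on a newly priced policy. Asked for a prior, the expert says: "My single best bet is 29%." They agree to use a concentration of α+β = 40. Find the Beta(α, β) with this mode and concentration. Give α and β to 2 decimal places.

For α,β > 1 the Beta mode is (α−1)/(α+β−2). With α+β = 40, the mode is (α−1)/38.
Set (α−1)/38 = 0.29 → α = 1 + 0.29·38 = 12.02.
β = 40 − α = 27.98.

α = 12.02, β = 27.98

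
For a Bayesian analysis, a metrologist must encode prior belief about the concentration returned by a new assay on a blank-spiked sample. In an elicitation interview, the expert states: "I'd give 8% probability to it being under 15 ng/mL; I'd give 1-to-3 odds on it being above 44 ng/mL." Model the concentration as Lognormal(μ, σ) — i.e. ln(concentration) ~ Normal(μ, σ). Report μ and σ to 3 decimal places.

μ ≈ 3.435, σ ≈ 0.517

If T ~ Lognormal(μ,σ) then ln T ~ Normal(μ,σ), so the p-quantile of ln T is μ + z_p·σ.
ln(15) = 2.708 and ln(44) = 3.784; z_{0.08} = -1.405, z_{0.75} = 0.6745.
σ = (3.784 − 2.708)/(0.6745 − (-1.405)) = 0.517.
μ = 2.708 − (-1.405)·0.517 = 3.435.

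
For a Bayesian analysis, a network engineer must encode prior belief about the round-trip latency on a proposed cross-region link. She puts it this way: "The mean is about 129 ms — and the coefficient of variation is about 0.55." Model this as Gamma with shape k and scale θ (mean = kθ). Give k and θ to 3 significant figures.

k ≈ 3.31, θ ≈ 39

For Gamma(k, scale θ): mean = kθ, variance = kθ², so CV = 1/√k.
CV = 0.55, hence k = 1/CV² = 3.31.
Then θ = mean/k = 129/3.31 = 39.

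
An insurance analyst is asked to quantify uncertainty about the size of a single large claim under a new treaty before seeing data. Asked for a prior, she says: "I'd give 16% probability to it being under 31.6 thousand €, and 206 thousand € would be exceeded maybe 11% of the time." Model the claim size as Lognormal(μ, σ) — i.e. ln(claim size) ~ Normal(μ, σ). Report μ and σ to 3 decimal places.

If T ~ Lognormal(μ,σ) then ln T ~ Normal(μ,σ), so the p-quantile of ln T is μ + z_p·σ.
ln(31.6) = 3.453 and ln(206) = 5.328; z_{0.16} = -0.9945, z_{0.89} = 1.227.
σ = (5.328 − 3.453)/(1.227 − (-0.9945)) = 0.844.
μ = 3.453 − (-0.9945)·0.844 = 4.293.

μ ≈ 4.293, σ ≈ 0.844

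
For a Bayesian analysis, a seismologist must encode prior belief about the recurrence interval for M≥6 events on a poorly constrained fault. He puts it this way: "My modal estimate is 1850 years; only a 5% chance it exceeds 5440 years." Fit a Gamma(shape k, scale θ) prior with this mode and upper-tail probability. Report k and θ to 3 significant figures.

Gamma(k,θ) with k>1 has mode (k−1)θ, so θ = 1850/(k−1).
Need P(X < 5440) = 0.95 with θ tied to k this way. Start at k = 2, θ = 1850: P(X<5440) ≈ 0.792.
Too low — raise k to concentrate. Iterating converges to k ≈ 3.28.
Then θ = 1850/(3.28−1) ≈ 810.

k ≈ 3.28, θ ≈ 810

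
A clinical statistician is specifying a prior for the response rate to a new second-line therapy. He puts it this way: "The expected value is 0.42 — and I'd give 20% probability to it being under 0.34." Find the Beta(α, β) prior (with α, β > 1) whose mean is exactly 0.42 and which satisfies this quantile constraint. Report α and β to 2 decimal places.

With mean 0.42 fixed, write α = 0.42s, β = 0.58s where s = α+β.
Need P(θ < 0.34) = 0.2 under Beta(0.42s, 0.58s). Normal approximation: (q−m)/√(m(1−m)/s) ≈ z_{0.2} = -0.842, so s ≈ 0.42·0.58·(-0.842)²/(0.34−0.42)² = 27.0.
At s = 27.0: P(θ<0.34) ≈ 0.202. Adjusting to match 0.2 gives s ≈ 27.43.
So α = 0.42·27.43 ≈ 11.52, β = 0.58·27.43 ≈ 15.91.

α ≈ 11.52, β ≈ 15.91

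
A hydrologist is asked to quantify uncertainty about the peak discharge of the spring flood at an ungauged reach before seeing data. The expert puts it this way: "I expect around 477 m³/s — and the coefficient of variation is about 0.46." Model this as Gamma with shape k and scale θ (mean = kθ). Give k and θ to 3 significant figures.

For Gamma(k, scale θ): mean = kθ, variance = kθ², so CV = 1/√k.
CV = 0.46, hence k = 1/CV² = 4.73.
Then θ = mean/k = 477/4.73 = 101.

k ≈ 4.73, θ ≈ 101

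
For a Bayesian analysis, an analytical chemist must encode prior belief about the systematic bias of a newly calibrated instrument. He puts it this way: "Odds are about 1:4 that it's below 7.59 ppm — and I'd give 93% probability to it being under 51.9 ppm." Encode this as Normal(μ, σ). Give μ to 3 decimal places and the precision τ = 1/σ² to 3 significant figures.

μ = 23.682, τ = 0.00274

The p-quantile of Normal(μ,σ) is μ + z_p·σ, with z_{0.2} = -0.8416 and z_{0.93} = 1.476.
Eliminate σ: μ = (z₂·x₁ − z₁·x₂)/(z₂ − z₁) = (1.476·7.59 − (-0.8416)·51.9)/2.317 = 23.682.
Then σ = (x₂ − x₁)/(z₂ − z₁) = (51.9 − 7.59)/2.317 = 19.120.
Precision τ = 1/σ² = 1/19.12² = 0.00274.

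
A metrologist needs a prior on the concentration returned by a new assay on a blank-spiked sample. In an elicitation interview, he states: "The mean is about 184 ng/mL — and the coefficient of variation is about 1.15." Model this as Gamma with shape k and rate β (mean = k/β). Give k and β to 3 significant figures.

k ≈ 0.756, β ≈ 0.00411

For Gamma(k, rate β): mean = k/β, variance = k/β², so CV = 1/√k.
CV = 1.15, hence k = 1/CV² = 0.756.
Then β = k/mean = 0.756/184 = 0.00411.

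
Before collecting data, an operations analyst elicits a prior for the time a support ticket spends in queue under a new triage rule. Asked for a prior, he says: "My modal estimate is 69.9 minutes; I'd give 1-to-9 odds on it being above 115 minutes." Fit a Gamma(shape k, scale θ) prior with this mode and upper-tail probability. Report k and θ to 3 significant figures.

k ≈ 8.61, θ ≈ 9.19

Gamma(k,θ) with k>1 has mode (k−1)θ, so θ = 69.9/(k−1).
Need P(X < 115) = 0.9 with θ tied to k this way. Start at k = 2, θ = 69.9: P(X<115) ≈ 0.490.
Too low — raise k to concentrate. Iterating converges to k ≈ 8.61.
Then θ = 69.9/(8.61−1) ≈ 9.19.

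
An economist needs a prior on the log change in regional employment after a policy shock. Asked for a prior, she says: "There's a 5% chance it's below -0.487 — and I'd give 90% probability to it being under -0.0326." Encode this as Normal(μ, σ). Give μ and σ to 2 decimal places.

μ = -0.23, σ = 0.16

For Normal(μ,σ), the p-quantile is μ + z_p·σ. Here z_{0.05} = -1.645, z_{0.9} = 1.282.
So -0.487 = μ − 1.645σ and -0.0326 = μ + 1.282σ.
Subtracting: σ = (-0.0326 − -0.487)/(1.282 − (-1.645)) = 0.16.
Then μ = -0.487 − (-1.645)·0.16 = -0.23.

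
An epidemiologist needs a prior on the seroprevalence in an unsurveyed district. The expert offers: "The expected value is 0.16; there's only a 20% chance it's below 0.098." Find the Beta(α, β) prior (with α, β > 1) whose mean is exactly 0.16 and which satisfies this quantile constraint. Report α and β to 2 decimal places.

α ≈ 4.10, β ≈ 21.55

With mean 0.16 fixed, write α = 0.16s, β = 0.84s where s = α+β.
Need P(θ < 0.098) = 0.2 under Beta(0.16s, 0.84s). Normal approximation: (q−m)/√(m(1−m)/s) ≈ z_{0.2} = -0.842, so s ≈ 0.16·0.84·(-0.842)²/(0.098−0.16)² = 24.8.
At s = 24.8: P(θ<0.098) ≈ 0.205. Adjusting to match 0.2 gives s ≈ 25.65.
So α = 0.16·25.65 ≈ 4.10, β = 0.84·25.65 ≈ 21.55.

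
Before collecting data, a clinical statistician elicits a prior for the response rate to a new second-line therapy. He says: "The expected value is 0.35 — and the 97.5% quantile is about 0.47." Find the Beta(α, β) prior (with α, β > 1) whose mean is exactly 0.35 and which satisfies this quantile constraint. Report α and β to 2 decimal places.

α ≈ 22.38, β ≈ 41.56

With mean 0.35 fixed, write α = 0.35s, β = 0.65s where s = α+β.
Need P(θ < 0.47) = 0.975 under Beta(0.35s, 0.65s). Normal approximation: (q−m)/√(m(1−m)/s) ≈ z_{0.975} = 1.96, so s ≈ 0.35·0.65·(1.96)²/(0.47−0.35)² = 60.7.
At s = 60.7: P(θ<0.47) ≈ 0.972. Adjusting to match 0.975 gives s ≈ 63.94.
So α = 0.35·63.94 ≈ 22.38, β = 0.65·63.94 ≈ 41.56.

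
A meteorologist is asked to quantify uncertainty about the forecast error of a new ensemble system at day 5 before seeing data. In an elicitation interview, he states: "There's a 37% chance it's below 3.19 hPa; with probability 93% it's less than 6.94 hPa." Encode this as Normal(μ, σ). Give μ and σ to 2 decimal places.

For Normal(μ,σ), the p-quantile is μ + z_p·σ. Here z_{0.37} = -0.3319, z_{0.93} = 1.476.
So 3.19 = μ − 0.3319σ and 6.94 = μ + 1.476σ.
Subtracting: σ = (6.94 − 3.19)/(1.476 − (-0.3319)) = 2.07.
Then μ = 3.19 − (-0.3319)·2.07 = 3.88.

μ = 3.88, σ = 2.07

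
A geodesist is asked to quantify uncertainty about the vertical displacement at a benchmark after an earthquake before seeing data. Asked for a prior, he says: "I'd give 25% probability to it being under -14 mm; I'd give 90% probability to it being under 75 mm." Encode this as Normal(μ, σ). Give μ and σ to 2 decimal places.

The p-quantile of Normal(μ,σ) is μ + z_p·σ, with z_{0.25} = -0.6745 and z_{0.9} = 1.282.
Eliminate σ: μ = (z₂·x₁ − z₁·x₂)/(z₂ − z₁) = (1.282·-14 − (-0.6745)·75)/1.956 = 16.69.
Then σ = (x₂ − x₁)/(z₂ − z₁) = (75 − -14)/1.956 = 45.50.

μ = 16.69, σ = 45.50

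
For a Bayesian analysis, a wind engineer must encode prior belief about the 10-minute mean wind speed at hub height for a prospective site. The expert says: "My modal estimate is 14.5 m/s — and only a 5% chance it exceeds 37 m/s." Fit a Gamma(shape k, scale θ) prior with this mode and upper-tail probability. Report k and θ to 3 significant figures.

k ≈ 4.09, θ ≈ 4.7

Gamma(k,θ) with k>1 has mode (k−1)θ, so θ = 14.5/(k−1).
Need P(X < 37) = 0.95 with θ tied to k this way. Start at k = 2, θ = 14.5: P(X<37) ≈ 0.723.
Too low — raise k to concentrate. Iterating converges to k ≈ 4.09.
Then θ = 14.5/(4.09−1) ≈ 4.7.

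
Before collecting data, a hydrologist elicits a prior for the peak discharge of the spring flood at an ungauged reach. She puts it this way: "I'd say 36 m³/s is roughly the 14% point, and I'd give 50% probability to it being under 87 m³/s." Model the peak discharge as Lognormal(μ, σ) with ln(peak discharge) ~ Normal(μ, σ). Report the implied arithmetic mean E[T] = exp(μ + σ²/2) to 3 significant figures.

E[T] ≈ 121 m³/s

If T ~ Lognormal(μ,σ) then ln T ~ Normal(μ,σ), so the p-quantile of ln T is μ + z_p·σ.
ln(36) = 3.584 and ln(87) = 4.466; z_{0.14} = -1.08, z_{0.5} = 0.
σ = (4.466 − 3.584)/(0 − (-1.08)) = 0.817.
μ = 3.584 − (-1.08)·0.817 = 4.466.
E[T] = exp(μ + σ²/2) = exp(4.466 + 0.3336) = 121 m³/s.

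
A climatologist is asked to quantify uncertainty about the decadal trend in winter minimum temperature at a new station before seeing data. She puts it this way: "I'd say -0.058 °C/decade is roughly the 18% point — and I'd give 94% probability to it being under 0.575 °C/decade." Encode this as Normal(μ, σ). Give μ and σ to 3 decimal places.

The p-quantile of Normal(μ,σ) is μ + z_p·σ, with z_{0.18} = -0.9154 and z_{0.94} = 1.555.
Eliminate σ: μ = (z₂·x₁ − z₁·x₂)/(z₂ − z₁) = (1.555·-0.058 − (-0.9154)·0.575)/2.47 = 0.177.
Then σ = (x₂ − x₁)/(z₂ − z₁) = (0.575 − -0.058)/2.47 = 0.256.

μ = 0.177, σ = 0.256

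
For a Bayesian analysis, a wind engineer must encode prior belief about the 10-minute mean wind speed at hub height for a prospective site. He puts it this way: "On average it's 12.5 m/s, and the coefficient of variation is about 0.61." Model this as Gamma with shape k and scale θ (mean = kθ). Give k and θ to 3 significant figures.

k ≈ 2.69, θ ≈ 4.65

For Gamma(k, scale θ): mean = kθ, variance = kθ², so CV = 1/√k.
CV = 0.61, hence k = 1/CV² = 2.69.
Then θ = mean/k = 12.5/2.69 = 4.65.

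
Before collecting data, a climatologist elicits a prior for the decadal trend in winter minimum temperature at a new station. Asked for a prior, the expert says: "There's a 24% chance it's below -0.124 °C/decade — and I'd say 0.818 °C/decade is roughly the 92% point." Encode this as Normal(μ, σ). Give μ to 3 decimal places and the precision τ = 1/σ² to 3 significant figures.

μ = 0.191, τ = 5.02

For Normal(μ,σ), the p-quantile is μ + z_p·σ. Here z_{0.24} = -0.7063, z_{0.92} = 1.405.
So -0.124 = μ − 0.7063σ and 0.818 = μ + 1.405σ.
Subtracting: σ = (0.818 − -0.124)/(1.405 − (-0.7063)) = 0.446.
Then μ = -0.124 − (-0.7063)·0.446 = 0.191.
Precision τ = 1/σ² = 1/0.4462² = 5.02.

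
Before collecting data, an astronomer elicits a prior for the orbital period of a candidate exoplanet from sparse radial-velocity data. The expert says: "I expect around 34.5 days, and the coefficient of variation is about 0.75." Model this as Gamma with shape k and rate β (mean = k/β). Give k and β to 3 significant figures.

k ≈ 1.78, β ≈ 0.0515

For Gamma(k, rate β): mean = k/β, variance = k/β², so CV = 1/√k.
CV = 0.75, hence k = 1/CV² = 1.78.
Then β = k/mean = 1.78/34.5 = 0.0515.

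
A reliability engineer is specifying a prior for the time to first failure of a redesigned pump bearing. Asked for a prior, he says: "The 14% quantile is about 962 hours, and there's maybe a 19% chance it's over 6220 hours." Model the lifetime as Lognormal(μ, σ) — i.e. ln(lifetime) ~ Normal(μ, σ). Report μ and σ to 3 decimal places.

μ ≈ 7.899, σ ≈ 0.953

If T ~ Lognormal(μ,σ) then ln T ~ Normal(μ,σ), so the p-quantile of ln T is μ + z_p·σ.
ln(962) = 6.869 and ln(6220) = 8.736; z_{0.14} = -1.08, z_{0.81} = 0.8779.
σ = (8.736 − 6.869)/(0.8779 − (-1.08)) = 0.953.
μ = 6.869 − (-1.08)·0.953 = 7.899.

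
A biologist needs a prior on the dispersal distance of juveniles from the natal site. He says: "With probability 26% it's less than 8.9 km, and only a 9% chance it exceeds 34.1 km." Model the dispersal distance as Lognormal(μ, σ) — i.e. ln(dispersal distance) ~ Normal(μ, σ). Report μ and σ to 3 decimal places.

μ ≈ 2.622, σ ≈ 0.677

If T ~ Lognormal(μ,σ) then ln T ~ Normal(μ,σ), so the p-quantile of ln T is μ + z_p·σ.
ln(8.9) = 2.186 and ln(34.1) = 3.529; z_{0.26} = -0.6433, z_{0.91} = 1.341.
σ = (3.529 − 2.186)/(1.341 − (-0.6433)) = 0.677.
μ = 2.186 − (-0.6433)·0.677 = 2.622.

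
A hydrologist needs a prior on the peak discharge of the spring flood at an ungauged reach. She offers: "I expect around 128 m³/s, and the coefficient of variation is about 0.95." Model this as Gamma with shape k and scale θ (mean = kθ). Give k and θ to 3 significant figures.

k ≈ 1.11, θ ≈ 116

For Gamma(k, scale θ): mean = kθ, variance = kθ², so CV = 1/√k.
CV = 0.95, hence k = 1/CV² = 1.11.
Then θ = mean/k = 128/1.11 = 116.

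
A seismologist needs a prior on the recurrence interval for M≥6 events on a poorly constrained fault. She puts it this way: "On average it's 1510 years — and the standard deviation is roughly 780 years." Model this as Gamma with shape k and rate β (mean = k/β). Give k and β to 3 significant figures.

k ≈ 3.75, β ≈ 0.00248

For Gamma(k, rate β): mean = k/β, variance = k/β², so CV = 1/√k.
CV = SD/mean = 780/1510 = 0.5166, hence k = 1/CV² = 3.75.
Then β = k/mean = 3.75/1510 = 0.00248.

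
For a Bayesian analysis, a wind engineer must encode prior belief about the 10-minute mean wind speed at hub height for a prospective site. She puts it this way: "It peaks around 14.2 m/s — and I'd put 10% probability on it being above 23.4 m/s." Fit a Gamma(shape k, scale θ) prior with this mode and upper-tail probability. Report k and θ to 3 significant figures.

Gamma(k,θ) with k>1 has mode (k−1)θ, so θ = 14.2/(k−1).
Need P(X < 23.4) = 0.9 with θ tied to k this way. Start at k = 2, θ = 14.2: P(X<23.4) ≈ 0.490.
Too low — raise k to concentrate. Iterating converges to k ≈ 8.56.
Then θ = 14.2/(8.56−1) ≈ 1.88.

k ≈ 8.56, θ ≈ 1.88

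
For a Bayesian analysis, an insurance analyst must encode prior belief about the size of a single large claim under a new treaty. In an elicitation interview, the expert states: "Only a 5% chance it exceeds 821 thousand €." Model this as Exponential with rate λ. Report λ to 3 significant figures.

λ ≈ 0.00365

P(T > 821.0) = e^(−λ·821.0) = 0.05, so λ = −ln(0.05)/821.0 = 0.00365.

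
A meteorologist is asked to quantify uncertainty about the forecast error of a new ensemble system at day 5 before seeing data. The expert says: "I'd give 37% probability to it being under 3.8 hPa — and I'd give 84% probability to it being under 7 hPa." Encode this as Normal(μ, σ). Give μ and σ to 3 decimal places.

For Normal(μ,σ), the p-quantile is μ + z_p·σ. Here z_{0.37} = -0.3319, z_{0.84} = 0.9945.
So 3.8 = μ − 0.3319σ and 7 = μ + 0.9945σ.
Subtracting: σ = (7 − 3.8)/(0.9945 − (-0.3319)) = 2.413.
Then μ = 3.8 − (-0.3319)·2.413 = 4.601.

μ = 4.601, σ = 2.413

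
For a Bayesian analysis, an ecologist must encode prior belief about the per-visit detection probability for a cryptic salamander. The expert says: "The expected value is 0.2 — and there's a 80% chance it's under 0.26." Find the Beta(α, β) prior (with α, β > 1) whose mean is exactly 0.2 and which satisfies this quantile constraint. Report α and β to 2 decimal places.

α ≈ 5.78, β ≈ 23.11

With mean 0.2 fixed, write α = 0.2s, β = 0.8s where s = α+β.
Need P(θ < 0.26) = 0.8 under Beta(0.2s, 0.8s). Normal approximation: (q−m)/√(m(1−m)/s) ≈ z_{0.8} = 0.842, so s ≈ 0.2·0.8·(0.842)²/(0.26−0.2)² = 31.5.
At s = 31.5: P(θ<0.26) ≈ 0.808. Adjusting to match 0.8 gives s ≈ 28.89.
So α = 0.2·28.89 ≈ 5.78, β = 0.8·28.89 ≈ 23.11.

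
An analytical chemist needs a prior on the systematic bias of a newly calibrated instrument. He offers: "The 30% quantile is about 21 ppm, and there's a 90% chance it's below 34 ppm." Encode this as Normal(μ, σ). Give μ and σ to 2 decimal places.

For Normal(μ,σ), the p-quantile is μ + z_p·σ. Here z_{0.3} = -0.5244, z_{0.9} = 1.282.
So 21 = μ − 0.5244σ and 34 = μ + 1.282σ.
Subtracting: σ = (34 − 21)/(1.282 − (-0.5244)) = 7.20.
Then μ = 21 − (-0.5244)·7.20 = 24.77.

μ = 24.77, σ = 7.20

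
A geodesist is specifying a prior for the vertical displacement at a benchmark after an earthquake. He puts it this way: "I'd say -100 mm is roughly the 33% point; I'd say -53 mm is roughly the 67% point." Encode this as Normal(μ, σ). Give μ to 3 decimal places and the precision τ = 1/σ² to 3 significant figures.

μ = -76.500, τ = 0.00035

The p-quantile of Normal(μ,σ) is μ + z_p·σ, with z_{0.33} = -0.4399 and z_{0.67} = 0.4399.
Eliminate σ: μ = (z₂·x₁ − z₁·x₂)/(z₂ − z₁) = (0.4399·-100 − (-0.4399)·-53)/0.8798 = -76.500.
Then σ = (x₂ − x₁)/(z₂ − z₁) = (-53 − -100)/0.8798 = 53.420.
Precision τ = 1/σ² = 1/53.42² = 0.00035.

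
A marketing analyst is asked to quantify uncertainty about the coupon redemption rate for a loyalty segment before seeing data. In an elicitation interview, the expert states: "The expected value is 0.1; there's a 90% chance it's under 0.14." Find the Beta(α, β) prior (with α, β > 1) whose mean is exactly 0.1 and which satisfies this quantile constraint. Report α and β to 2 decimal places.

α ≈ 9.86, β ≈ 88.73

With mean 0.1 fixed, write α = 0.1s, β = 0.9s where s = α+β.
Need P(θ < 0.14) = 0.9 under Beta(0.1s, 0.9s). Normal approximation: (q−m)/√(m(1−m)/s) ≈ z_{0.9} = 1.28, so s ≈ 0.1·0.9·(1.28)²/(0.14−0.1)² = 92.4.
At s = 92.4: P(θ<0.14) ≈ 0.894. Adjusting to match 0.9 gives s ≈ 98.59.
So α = 0.1·98.59 ≈ 9.86, β = 0.9·98.59 ≈ 88.73.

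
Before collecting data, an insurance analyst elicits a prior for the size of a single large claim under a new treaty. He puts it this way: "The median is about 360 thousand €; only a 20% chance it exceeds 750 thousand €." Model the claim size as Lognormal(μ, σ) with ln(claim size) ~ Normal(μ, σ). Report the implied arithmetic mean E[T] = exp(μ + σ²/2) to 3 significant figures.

E[T] ≈ 527 thousand €

If T ~ Lognormal(μ,σ) then ln T ~ Normal(μ,σ), so the p-quantile of ln T is μ + z_p·σ.
ln(360) = 5.886 and ln(750) = 6.62; z_{0.5} = 0, z_{0.8} = 0.8416.
σ = (6.62 − 5.886)/(0.8416 − (0)) = 0.872.
μ = 5.886 − (0)·0.872 = 5.886.
E[T] = exp(μ + σ²/2) = exp(5.886 + 0.3803) = 527 thousand €.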